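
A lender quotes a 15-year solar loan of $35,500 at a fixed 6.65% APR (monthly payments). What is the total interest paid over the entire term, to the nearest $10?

$20,690

At 6.65% the monthly rate is 0.0055417, so the payment is 35,500 × 0.0055417 / (1 − 1.0055417^−180) = $312.18.
Total paid = 180 × $312.18 = $56,192.40; interest = $56,192.40 − $35,500 = $20,692.40.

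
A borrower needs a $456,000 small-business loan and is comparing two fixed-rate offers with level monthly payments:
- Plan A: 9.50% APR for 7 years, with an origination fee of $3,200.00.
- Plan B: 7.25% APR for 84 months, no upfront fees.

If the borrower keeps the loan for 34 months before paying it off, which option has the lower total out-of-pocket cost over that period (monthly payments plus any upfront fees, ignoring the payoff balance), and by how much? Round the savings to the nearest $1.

Plan A: at 9.50% the monthly rate is 0.0079167, so the payment is 456,000 × 0.0079167 / (1 − 1.0079167^−84) = $7,452.86.
Plan B: at 7.25% the monthly rate is 0.0060417, so the payment is 456,000 × 0.0060417 / (1 − 1.0060417^−84) = $6,938.12.
Over 34 months: Plan A costs 34 × $7,452.86 + $3,200.00 = $256,597.24; Plan B costs 34 × $6,938.12 = $235,896.08.
Plan B is cheaper by $256,597.24 − $235,896.08 = $20,701.16.

Plan B by $20,701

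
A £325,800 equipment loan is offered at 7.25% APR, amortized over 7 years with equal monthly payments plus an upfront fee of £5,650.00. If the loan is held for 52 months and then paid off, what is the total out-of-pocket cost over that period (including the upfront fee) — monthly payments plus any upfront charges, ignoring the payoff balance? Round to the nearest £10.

£263,420

Monthly rate = 7.25%/12 = 0.0060417; payment = 325,800 × 0.0060417 / (1 − (1+0.0060417)^−84) = £4,957.11.
Total outlay = 52 × £4,957.11 + £5,650.00 = £263,419.72.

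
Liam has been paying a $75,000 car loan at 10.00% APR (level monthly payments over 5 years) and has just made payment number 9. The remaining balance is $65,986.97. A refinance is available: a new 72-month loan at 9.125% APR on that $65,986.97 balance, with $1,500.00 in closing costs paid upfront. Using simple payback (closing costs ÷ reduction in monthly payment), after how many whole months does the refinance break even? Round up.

4 months

Current payment = 75,000 × 10%/12 / (1 − (1+0.0083333)^−60) = $1,593.53.
Refinanced payment = 65,986.97 × 0.0076042 / (1 − (1+0.0076042)^−72) = $1,193.55.
Monthly savings = $1,593.53 − $1,193.55 = $399.98.
Break-even = $1,500.00 / $399.98 = 3.75 → 4 months.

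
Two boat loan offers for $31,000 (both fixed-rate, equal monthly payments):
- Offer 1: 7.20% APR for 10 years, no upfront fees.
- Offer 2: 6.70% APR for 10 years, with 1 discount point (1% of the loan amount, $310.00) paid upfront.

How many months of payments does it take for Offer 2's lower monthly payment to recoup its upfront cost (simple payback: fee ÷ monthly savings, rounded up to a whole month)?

39 months

Offer 1: monthly rate = 7.2%/12 = 0.0060000; payment = 31,000 × 0.0060000 / (1 − (1+0.0060000)^−120) = $363.14.
Offer 2: monthly rate = 6.7%/12 = 0.0055833; payment = 31,000 × 0.0055833 / (1 − (1+0.0055833)^−120) = $355.16.
Monthly savings = $363.14 − $355.16 = $7.98.
Break-even = $310.00 / $7.98 = 38.85 → 39 months.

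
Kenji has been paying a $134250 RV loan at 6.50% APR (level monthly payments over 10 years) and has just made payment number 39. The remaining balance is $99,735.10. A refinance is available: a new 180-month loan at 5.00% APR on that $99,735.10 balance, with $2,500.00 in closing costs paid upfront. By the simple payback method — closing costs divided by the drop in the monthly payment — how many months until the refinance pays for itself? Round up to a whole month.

Current payment = 134,250 × 6.5%/12 / (1 − (1+0.0054167)^−120) = $1,524.38.
Refinanced payment = 99,735.10 × 0.0041667 / (1 − (1+0.0041667)^−180) = $788.70.
Monthly savings = $1,524.38 − $788.70 = $735.68.
Break-even = $2,500.00 / $735.68 = 3.40 → 4 months.

4 months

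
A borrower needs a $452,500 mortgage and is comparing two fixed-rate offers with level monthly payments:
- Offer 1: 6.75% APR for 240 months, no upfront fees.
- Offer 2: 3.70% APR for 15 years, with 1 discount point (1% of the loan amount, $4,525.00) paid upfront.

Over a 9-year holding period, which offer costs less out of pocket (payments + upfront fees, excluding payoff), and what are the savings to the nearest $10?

Offer 2 by $12,880

Offer 1: at 6.75% the monthly rate is 0.0056250, so the payment is 452,500 × 0.0056250 / (1 − 1.0056250^−240) = $3,440.65.
Offer 2: monthly rate = 3.7%/12 = 0.0030833; payment = 452,500 × 0.0030833 / (1 − (1+0.0030833)^−180) = $3,279.47.
Over 108 months: Offer 1 costs 108 × $3,440.65 = $371,590.20; Offer 2 costs 108 × $3,279.47 + $4,525.00 = $358,707.76.
Offer 2 is cheaper by $371,590.20 − $358,707.76 = $12,882.44.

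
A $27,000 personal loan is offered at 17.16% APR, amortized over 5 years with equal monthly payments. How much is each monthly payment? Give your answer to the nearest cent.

Monthly rate = 17.16%/12 = 0.0143000; payment = 27,000 × 0.0143000 / (1 − (1+0.0143000)^−60) = $673.34.

$673.34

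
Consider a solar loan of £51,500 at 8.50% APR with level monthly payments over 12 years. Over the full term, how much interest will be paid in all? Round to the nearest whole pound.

Monthly rate = 8.5%/12 = 0.0070833; payment = 51,500 × 0.0070833 / (1 − (1+0.0070833)^−144) = £571.68.
Total paid = 144 × £571.68 = £82,321.92; interest = £82,321.92 − £51,500 = £30,821.92.

£30,822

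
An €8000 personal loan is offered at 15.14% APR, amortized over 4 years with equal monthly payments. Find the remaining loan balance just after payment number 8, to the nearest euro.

€6,977

With monthly rate i = 15.14%/12 = 0.0126167, the balance after k of n payments is P · [(1+i)^n − (1+i)^k] / [(1+i)^n − 1].
(1+0.0126167)^48 = 1.82542257 and (1+0.0126167)^8 = 1.10550464, so the balance is 8,000 × (1.82542257 − 1.10550464) / (1.82542257 − 1) = €6,977.45.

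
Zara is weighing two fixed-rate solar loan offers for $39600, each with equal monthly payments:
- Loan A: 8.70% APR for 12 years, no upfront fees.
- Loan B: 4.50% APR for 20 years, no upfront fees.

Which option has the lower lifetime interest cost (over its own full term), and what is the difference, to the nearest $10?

Loan B by $3,810

Loan A: monthly rate = 8.7%/12 = 0.0072500; payment = 39,600 × 0.0072500 / (1 − (1+0.0072500)^−144) = $444.00.
Total interest on Loan A = 144 × $444.00 − $39,600 = $24,336.00.
Loan B: at 4.50% the monthly rate is 0.0037500, so the payment is 39,600 × 0.0037500 / (1 − 1.0037500^−240) = $250.53.
Total interest on Loan B = 240 × $250.53 − $39,600 = $20,527.20.
Loan B is lower by $3,808.80.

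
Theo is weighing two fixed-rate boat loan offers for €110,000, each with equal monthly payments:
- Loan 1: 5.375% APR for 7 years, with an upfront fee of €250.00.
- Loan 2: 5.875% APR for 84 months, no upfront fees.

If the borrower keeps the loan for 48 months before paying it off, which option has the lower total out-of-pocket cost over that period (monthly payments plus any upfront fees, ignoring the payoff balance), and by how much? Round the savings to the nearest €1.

Loan 1: at 5.375% the monthly rate is 0.0044792, so the payment is 110,000 × 0.0044792 / (1 − 1.0044792^−84) = €1,574.19.
Loan 2: monthly rate = 5.875%/12 = 0.0048958; payment = 110,000 × 0.0048958 / (1 − (1+0.0048958)^−84) = €1,600.36.
Over 48 months: Loan 1 costs 48 × €1,574.19 + €250.00 = €75,811.12; Loan 2 costs 48 × €1,600.36 = €76,817.28.
Loan 1 is cheaper by €76,817.28 − €75,811.12 = €1,006.16.

Loan 1 by €1,006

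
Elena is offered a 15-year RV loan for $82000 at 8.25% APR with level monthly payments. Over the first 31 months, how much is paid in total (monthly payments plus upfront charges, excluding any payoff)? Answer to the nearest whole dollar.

At 8.25% the monthly rate is 0.0068750, so the payment is 82,000 × 0.0068750 / (1 − 1.0068750^−180) = $795.52.
Total outlay = 31 × $795.52 = $24,661.12.

$24,661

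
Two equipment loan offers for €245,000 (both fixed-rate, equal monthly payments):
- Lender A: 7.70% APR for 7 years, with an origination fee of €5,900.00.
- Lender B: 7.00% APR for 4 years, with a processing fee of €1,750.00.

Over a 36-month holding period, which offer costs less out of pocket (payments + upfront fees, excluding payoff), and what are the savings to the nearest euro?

Lender A by €70,900

Lender A: at 7.70% the monthly rate is 0.0064167, so the payment is 245,000 × 0.0064167 / (1 − 1.0064167^−84) = €3,782.11.
Lender B: at 7.00% the monthly rate is 0.0058333, so the payment is 245,000 × 0.0058333 / (1 − 1.0058333^−48) = €5,866.83.
Over 36 months: Lender A costs 36 × €3,782.11 + €5,900.00 = €142,055.96; Lender B costs 36 × €5,866.83 + €1,750.00 = €212,955.88.
Lender A is cheaper by €212,955.88 − €142,055.96 = €70,899.92.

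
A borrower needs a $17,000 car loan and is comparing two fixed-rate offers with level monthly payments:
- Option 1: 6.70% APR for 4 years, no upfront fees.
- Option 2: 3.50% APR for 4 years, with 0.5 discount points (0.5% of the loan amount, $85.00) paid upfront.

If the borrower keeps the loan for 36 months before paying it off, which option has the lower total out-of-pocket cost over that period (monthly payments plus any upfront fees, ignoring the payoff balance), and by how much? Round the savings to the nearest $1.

Option 2 by $803

Option 1: at 6.70% the monthly rate is 0.0055833, so the payment is 17,000 × 0.0055833 / (1 − 1.0055833^−48) = $404.72.
Option 2: at 3.50% the monthly rate is 0.0029167, so the payment is 17,000 × 0.0029167 / (1 − 1.0029167^−48) = $380.05.
Over 36 months: Option 1 costs 36 × $404.72 = $14,569.92; Option 2 costs 36 × $380.05 + $85.00 = $13,766.80.
Option 2 is cheaper by $14,569.92 − $13,766.80 = $803.12.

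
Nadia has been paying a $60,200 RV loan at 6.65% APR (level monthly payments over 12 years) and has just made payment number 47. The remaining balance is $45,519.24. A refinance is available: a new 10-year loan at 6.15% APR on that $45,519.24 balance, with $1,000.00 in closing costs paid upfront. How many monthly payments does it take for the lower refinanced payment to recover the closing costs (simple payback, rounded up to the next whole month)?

Current payment = 60,200 × 6.65%/12 / (1 − (1+0.0055417)^−144) = $607.91.
Refinanced payment = 45,519.24 × 0.0051250 / (1 − (1+0.0051250)^−120) = $508.79.
Monthly savings = $607.91 − $508.79 = $99.12.
Break-even = $1,000.00 / $99.12 = 10.09 → 11 months.

11 months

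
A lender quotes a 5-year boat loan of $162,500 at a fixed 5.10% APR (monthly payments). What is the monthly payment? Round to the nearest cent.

$3,074.03

Monthly rate = 5.1%/12 = 0.0042500; payment = 162,500 × 0.0042500 / (1 − (1+0.0042500)^−60) = $3,074.03.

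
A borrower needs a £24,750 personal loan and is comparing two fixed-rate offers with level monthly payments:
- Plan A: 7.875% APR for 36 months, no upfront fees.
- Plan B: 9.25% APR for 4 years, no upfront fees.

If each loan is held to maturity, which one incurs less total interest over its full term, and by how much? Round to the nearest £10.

Plan A: at 7.875% the monthly rate is 0.0065625, so the payment is 24,750 × 0.0065625 / (1 − 1.0065625^−36) = £774.15.
Total interest on Plan A = 36 × £774.15 − £24,750 = £3,119.40.
Plan B: monthly rate = 9.25%/12 = 0.0077083; payment = 24,750 × 0.0077083 / (1 − (1+0.0077083)^−48) = £618.85.
Total interest on Plan B = 48 × £618.85 − £24,750 = £4,954.80.
Plan A is lower by £1,835.40.

Plan A by £1,840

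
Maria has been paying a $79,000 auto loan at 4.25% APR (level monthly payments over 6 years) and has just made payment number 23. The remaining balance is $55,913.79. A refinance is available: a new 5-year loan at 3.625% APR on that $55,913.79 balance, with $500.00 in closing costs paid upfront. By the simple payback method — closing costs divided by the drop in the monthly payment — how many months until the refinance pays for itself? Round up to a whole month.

3 months

Current payment = 79,000 × 4.25%/12 / (1 − (1+0.0035417)^−72) = $1,244.99.
Refinanced payment = 55,913.79 × 0.0030208 / (1 − (1+0.0030208)^−60) = $1,020.30.
Monthly savings = $1,244.99 − $1,020.30 = $224.69.
Break-even = $500.00 / $224.69 = 2.23 → 3 months.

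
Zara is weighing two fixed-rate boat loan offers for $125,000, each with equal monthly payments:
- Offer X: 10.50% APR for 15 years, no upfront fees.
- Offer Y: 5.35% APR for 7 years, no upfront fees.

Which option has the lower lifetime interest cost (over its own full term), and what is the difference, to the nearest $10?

Offer Y by $98,580

Offer X: at 10.50% the monthly rate is 0.0087500, so the payment is 125,000 × 0.0087500 / (1 − 1.0087500^−180) = $1,381.75.
Total interest on Offer X = 180 × $1,381.75 − $125,000 = $123,715.00.
Offer Y: monthly rate = 5.35%/12 = 0.0044583; payment = 125,000 × 0.0044583 / (1 − (1+0.0044583)^−84) = $1,787.37.
Total interest on Offer Y = 84 × $1,787.37 − $125,000 = $25,139.08.
Offer Y is lower by $98,575.92.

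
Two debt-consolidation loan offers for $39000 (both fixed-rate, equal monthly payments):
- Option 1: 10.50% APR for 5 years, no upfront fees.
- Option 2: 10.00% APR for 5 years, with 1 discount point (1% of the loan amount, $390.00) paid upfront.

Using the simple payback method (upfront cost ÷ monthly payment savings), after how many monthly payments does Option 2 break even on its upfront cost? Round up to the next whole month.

Option 1: at 10.50% the monthly rate is 0.0087500, so the payment is 39,000 × 0.0087500 / (1 − 1.0087500^−60) = $838.26.
Option 2: monthly rate = 10%/12 = 0.0083333; payment = 39,000 × 0.0083333 / (1 − (1+0.0083333)^−60) = $828.63.
Monthly savings = $838.26 − $828.63 = $9.63.
Break-even = $390.00 / $9.63 = 40.50 → 41 months.

41 months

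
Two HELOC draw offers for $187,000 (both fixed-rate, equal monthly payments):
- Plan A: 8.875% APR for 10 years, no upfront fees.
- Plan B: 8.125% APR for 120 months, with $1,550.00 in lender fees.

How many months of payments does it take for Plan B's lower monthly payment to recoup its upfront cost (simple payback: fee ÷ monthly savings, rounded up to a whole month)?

21 months

Plan A: at 8.875% the monthly rate is 0.0073958, so the payment is 187,000 × 0.0073958 / (1 − 1.0073958^−120) = $2,356.21.
Plan B: at 8.125% the monthly rate is 0.0067708, so the payment is 187,000 × 0.0067708 / (1 − 1.0067708^−120) = $2,281.20.
Monthly savings = $2,356.21 − $2,281.20 = $75.01.
Break-even = $1,550.00 / $75.01 = 20.66 → 21 months.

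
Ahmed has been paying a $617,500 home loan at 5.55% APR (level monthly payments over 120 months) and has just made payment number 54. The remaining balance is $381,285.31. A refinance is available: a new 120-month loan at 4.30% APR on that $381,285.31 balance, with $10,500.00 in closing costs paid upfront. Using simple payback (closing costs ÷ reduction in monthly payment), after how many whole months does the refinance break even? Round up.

Current payment = 617,500 × 5.55%/12 / (1 − (1+0.0046250)^−120) = $6,716.81.
Refinanced payment = 381,285.31 × 0.0035833 / (1 − (1+0.0035833)^−120) = $3,914.92.
Monthly savings = $6,716.81 − $3,914.92 = $2,801.89.
Break-even = $10,500.00 / $2,801.89 = 3.75 → 4 months.

4 months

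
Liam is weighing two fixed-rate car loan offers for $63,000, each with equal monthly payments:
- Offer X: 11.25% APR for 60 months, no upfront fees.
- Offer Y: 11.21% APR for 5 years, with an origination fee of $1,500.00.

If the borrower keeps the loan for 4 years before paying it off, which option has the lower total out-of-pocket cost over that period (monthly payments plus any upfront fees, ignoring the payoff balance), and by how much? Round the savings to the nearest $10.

Offer X: monthly rate = 11.25%/12 = 0.0093750; payment = 63,000 × 0.0093750 / (1 − (1+0.0093750)^−60) = $1,377.64.
Offer Y: monthly rate = 11.21%/12 = 0.0093417; payment = 63,000 × 0.0093417 / (1 − (1+0.0093417)^−60) = $1,376.38.
Over 48 months: Offer X costs 48 × $1,377.64 = $66,126.72; Offer Y costs 48 × $1,376.38 + $1,500.00 = $67,566.24.
Offer X is cheaper by $67,566.24 − $66,126.72 = $1,439.52.

Offer X by $1,440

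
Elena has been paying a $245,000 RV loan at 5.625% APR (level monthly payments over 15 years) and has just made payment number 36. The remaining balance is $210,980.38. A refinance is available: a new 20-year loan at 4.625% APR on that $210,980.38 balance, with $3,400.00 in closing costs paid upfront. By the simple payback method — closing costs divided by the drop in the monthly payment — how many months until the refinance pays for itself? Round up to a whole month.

Current payment = 245,000 × 5.625%/12 / (1 − (1+0.0046875)^−180) = $2,018.14.
Refinanced payment = 210,980.38 × 0.0038542 / (1 − (1+0.0038542)^−240) = $1,349.04.
Monthly savings = $2,018.14 − $1,349.04 = $669.10.
Break-even = $3,400.00 / $669.10 = 5.08 → 6 months.

6 months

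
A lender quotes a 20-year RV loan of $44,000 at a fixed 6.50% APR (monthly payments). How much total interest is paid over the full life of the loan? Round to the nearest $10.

$34,730

Monthly rate = 6.5%/12 = 0.0054167; payment = 44,000 × 0.0054167 / (1 − (1+0.0054167)^−240) = $328.05.
Total paid = 240 × $328.05 = $78,732.00; interest = $78,732.00 − $44,000 = $34,732.00.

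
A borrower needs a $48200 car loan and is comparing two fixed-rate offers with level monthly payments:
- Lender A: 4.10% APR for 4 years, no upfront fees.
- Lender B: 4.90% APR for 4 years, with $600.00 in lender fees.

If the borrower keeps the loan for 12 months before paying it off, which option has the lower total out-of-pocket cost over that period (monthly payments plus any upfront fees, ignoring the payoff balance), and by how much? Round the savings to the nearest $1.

Lender A: monthly rate = 4.1%/12 = 0.0034167; payment = 48,200 × 0.0034167 / (1 − (1+0.0034167)^−48) = $1,090.47.
Lender B: at 4.90% the monthly rate is 0.0040833, so the payment is 48,200 × 0.0040833 / (1 − 1.0040833^−48) = $1,107.83.
Over 12 months: Lender A costs 12 × $1,090.47 = $13,085.64; Lender B costs 12 × $1,107.83 + $600.00 = $13,893.96.
Lender A is cheaper by $13,893.96 − $13,085.64 = $808.32.

Lender A by $808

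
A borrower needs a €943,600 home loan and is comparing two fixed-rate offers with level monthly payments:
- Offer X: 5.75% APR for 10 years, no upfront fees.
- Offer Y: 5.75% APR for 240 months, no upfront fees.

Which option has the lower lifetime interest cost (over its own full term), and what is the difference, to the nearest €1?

Offer X by €347,028

Offer X: monthly rate = 5.75%/12 = 0.0047917; payment = 943,600 × 0.0047917 / (1 − (1+0.0047917)^−120) = €10,357.82.
Total interest on Offer X = 120 × €10,357.82 − €943,600 = €299,338.40.
Offer Y: monthly rate = 5.75%/12 = 0.0047917; payment = 943,600 × 0.0047917 / (1 − (1+0.0047917)^−240) = €6,624.86.
Total interest on Offer Y = 240 × €6,624.86 − €943,600 = €646,366.40.
Offer X is lower by €347,028.00.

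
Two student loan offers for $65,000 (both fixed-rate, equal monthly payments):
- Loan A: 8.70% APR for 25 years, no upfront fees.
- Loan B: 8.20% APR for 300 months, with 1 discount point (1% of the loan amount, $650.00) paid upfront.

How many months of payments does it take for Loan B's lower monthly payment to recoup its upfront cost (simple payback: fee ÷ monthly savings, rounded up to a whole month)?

Loan A: at 8.70% the monthly rate is 0.0072500, so the payment is 65,000 × 0.0072500 / (1 − 1.0072500^−300) = $532.19.
Loan B: monthly rate = 8.2%/12 = 0.0068333; payment = 65,000 × 0.0068333 / (1 − (1+0.0068333)^−300) = $510.32.
Monthly savings = $532.19 − $510.32 = $21.87.
Break-even = $650.00 / $21.87 = 29.72 → 30 months.

30 months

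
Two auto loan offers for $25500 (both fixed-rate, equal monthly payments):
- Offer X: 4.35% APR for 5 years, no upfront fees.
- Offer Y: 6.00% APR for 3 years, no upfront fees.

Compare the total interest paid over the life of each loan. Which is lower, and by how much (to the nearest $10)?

Offer X: monthly rate = 4.35%/12 = 0.0036250; payment = 25,500 × 0.0036250 / (1 − (1+0.0036250)^−60) = $473.66.
Total interest on Offer X = 60 × $473.66 − $25,500 = $2,919.60.
Offer Y: monthly rate = 6%/12 = 0.0050000; payment = 25,500 × 0.0050000 / (1 − (1+0.0050000)^−36) = $775.76.
Total interest on Offer Y = 36 × $775.76 − $25,500 = $2,427.36.
Offer Y is lower by $492.24.

Offer Y by $490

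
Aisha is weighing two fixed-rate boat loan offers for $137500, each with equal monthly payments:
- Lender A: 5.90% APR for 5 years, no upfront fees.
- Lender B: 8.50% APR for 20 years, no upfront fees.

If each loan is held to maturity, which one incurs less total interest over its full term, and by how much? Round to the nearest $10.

Lender A: at 5.90% the monthly rate is 0.0049167, so the payment is 137,500 × 0.0049167 / (1 − 1.0049167^−60) = $2,651.87.
Total interest on Lender A = 60 × $2,651.87 − $137,500 = $21,612.20.
Lender B: at 8.50% the monthly rate is 0.0070833, so the payment is 137,500 × 0.0070833 / (1 − 1.0070833^−240) = $1,193.26.
Total interest on Lender B = 240 × $1,193.26 − $137,500 = $148,882.40.
Lender A is lower by $127,270.20.

Lender A by $127,270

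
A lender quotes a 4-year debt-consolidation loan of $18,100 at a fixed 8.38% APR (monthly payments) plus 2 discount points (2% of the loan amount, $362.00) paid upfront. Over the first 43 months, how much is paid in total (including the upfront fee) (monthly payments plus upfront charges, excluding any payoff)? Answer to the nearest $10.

At 8.38% the monthly rate is 0.0069833, so the payment is 18,100 × 0.0069833 / (1 − 1.0069833^−48) = $445.11.
Total outlay = 43 × $445.11 + $362.00 = $19,501.73.

$19,500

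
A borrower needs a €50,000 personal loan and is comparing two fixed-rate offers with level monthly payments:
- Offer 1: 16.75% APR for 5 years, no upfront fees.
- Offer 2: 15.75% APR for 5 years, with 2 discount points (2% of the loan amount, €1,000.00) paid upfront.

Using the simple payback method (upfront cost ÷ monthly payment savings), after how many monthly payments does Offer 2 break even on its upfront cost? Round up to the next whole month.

38 months

Offer 1: at 16.75% the monthly rate is 0.0139583, so the payment is 50,000 × 0.0139583 / (1 − 1.0139583^−60) = €1,235.92.
Offer 2: at 15.75% the monthly rate is 0.0131250, so the payment is 50,000 × 0.0131250 / (1 − 1.0131250^−60) = €1,209.27.
Monthly savings = €1,235.92 − €1,209.27 = €26.65.
Break-even = €1,000.00 / €26.65 = 37.52 → 38 months.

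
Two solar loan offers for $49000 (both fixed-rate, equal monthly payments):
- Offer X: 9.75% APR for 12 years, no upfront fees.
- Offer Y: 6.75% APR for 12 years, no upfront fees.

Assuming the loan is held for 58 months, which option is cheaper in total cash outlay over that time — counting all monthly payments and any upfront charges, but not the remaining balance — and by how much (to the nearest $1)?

Offer Y by $4,706

Offer X: at 9.75% the monthly rate is 0.0081250, so the payment is 49,000 × 0.0081250 / (1 − 1.0081250^−144) = $578.53.
Offer Y: monthly rate = 6.75%/12 = 0.0056250; payment = 49,000 × 0.0056250 / (1 − (1+0.0056250)^−144) = $497.40.
Over 58 months: Offer X costs 58 × $578.53 = $33,554.74; Offer Y costs 58 × $497.40 = $28,849.20.
Offer Y is cheaper by $33,554.74 − $28,849.20 = $4,705.54.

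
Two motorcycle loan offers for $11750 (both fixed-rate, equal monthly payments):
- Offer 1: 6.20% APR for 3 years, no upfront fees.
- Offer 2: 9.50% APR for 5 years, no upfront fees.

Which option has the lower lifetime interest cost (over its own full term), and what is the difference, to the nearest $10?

Offer 1 by $1,900

Offer 1: monthly rate = 6.2%/12 = 0.0051667; payment = 11,750 × 0.0051667 / (1 − (1+0.0051667)^−36) = $358.52.
Total interest on Offer 1 = 36 × $358.52 − $11,750 = $1,156.72.
Offer 2: at 9.50% the monthly rate is 0.0079167, so the payment is 11,750 × 0.0079167 / (1 − 1.0079167^−60) = $246.77.
Total interest on Offer 2 = 60 × $246.77 − $11,750 = $3,056.20.
Offer 1 is lower by $1,899.48.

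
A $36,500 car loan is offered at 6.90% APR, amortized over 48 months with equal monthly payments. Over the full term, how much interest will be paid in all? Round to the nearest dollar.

At 6.90% the monthly rate is 0.0057500, so the payment is 36,500 × 0.0057500 / (1 − 1.0057500^−48) = $872.35.
Total paid = 48 × $872.35 = $41,872.80; interest = $41,872.80 − $36,500 = $5,372.80.

$5,373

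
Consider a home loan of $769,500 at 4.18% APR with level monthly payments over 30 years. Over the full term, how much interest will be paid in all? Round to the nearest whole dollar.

$581,944

Monthly rate = 4.18%/12 = 0.0034833; payment = 769,500 × 0.0034833 / (1 − (1+0.0034833)^−360) = $3,754.01.
Total paid = 360 × $3,754.01 = $1,351,443.60; interest = $1,351,443.60 − $769,500 = $581,943.60.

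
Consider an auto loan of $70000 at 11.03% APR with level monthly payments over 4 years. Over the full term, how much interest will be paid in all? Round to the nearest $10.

At 11.03% the monthly rate is 0.0091917, so the payment is 70,000 × 0.0091917 / (1 − 1.0091917^−48) = $1,810.21.
Total paid = 48 × $1,810.21 = $86,890.08; interest = $86,890.08 − $70,000 = $16,890.08.

$16,890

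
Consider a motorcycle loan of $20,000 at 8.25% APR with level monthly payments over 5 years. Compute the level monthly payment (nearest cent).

At 8.25% the monthly rate is 0.0068750, so the payment is 20,000 × 0.0068750 / (1 − 1.0068750^−60) = $407.93.

$407.93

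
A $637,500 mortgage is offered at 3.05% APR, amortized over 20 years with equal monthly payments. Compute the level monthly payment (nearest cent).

At 3.05% the monthly rate is 0.0025417, so the payment is 637,500 × 0.0025417 / (1 − 1.0025417^−240) = $3,551.54.

$3,551.54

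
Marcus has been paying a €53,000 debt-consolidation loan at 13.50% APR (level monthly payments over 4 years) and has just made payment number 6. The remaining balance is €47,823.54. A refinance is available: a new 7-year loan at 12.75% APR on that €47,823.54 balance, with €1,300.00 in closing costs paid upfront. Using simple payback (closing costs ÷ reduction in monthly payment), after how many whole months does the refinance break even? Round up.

3 months

Current payment = 53,000 × 13.5%/12 / (1 − (1+0.0112500)^−48) = €1,435.05.
Refinanced payment = 47,823.54 × 0.0106250 / (1 − (1+0.0106250)^−84) = €863.52.
Monthly savings = €1,435.05 − €863.52 = €571.53.
Break-even = €1,300.00 / €571.53 = 2.27 → 3 months.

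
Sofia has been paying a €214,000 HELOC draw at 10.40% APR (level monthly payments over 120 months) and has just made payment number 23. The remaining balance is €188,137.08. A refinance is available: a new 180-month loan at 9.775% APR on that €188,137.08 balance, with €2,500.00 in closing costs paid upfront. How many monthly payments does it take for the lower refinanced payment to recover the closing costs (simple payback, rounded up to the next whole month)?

3 months

Current payment = 214,000 × 10.4%/12 / (1 − (1+0.0086667)^−120) = €2,875.64.
Refinanced payment = 188,137.08 × 0.0081458 / (1 − (1+0.0081458)^−180) = €1,995.91.
Monthly savings = €2,875.64 − €1,995.91 = €879.73.
Break-even = €2,500.00 / €879.73 = 2.84 → 3 months.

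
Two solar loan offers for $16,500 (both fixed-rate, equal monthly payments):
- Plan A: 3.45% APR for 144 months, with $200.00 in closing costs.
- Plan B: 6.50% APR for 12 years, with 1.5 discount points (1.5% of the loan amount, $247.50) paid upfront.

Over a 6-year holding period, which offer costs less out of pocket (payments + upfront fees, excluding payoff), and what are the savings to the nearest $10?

Plan A: at 3.45% the monthly rate is 0.0028750, so the payment is 16,500 × 0.0028750 / (1 − 1.0028750^−144) = $140.10.
Plan B: at 6.50% the monthly rate is 0.0054167, so the payment is 16,500 × 0.0054167 / (1 − 1.0054167^−144) = $165.32.
Over 72 months: Plan A costs 72 × $140.10 + $200.00 = $10,287.20; Plan B costs 72 × $165.32 + $247.50 = $12,150.54.
Plan A is cheaper by $12,150.54 − $10,287.20 = $1,863.34.

Plan A by $1,860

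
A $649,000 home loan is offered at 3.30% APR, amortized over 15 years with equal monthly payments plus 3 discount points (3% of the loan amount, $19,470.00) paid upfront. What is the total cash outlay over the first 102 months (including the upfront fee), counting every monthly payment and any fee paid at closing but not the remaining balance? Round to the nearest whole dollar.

$486,233

At 3.30% the monthly rate is 0.0027500, so the payment is 649,000 × 0.0027500 / (1 − 1.0027500^−180) = $4,576.11.
Total outlay = 102 × $4,576.11 + $19,470.00 = $486,233.22.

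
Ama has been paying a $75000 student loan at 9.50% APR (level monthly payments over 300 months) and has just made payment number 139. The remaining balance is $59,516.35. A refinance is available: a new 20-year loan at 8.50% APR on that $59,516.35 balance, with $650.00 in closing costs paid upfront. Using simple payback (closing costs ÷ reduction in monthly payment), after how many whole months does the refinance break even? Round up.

Current payment = 75,000 × 9.5%/12 / (1 − (1+0.0079167)^−300) = $655.27.
Refinanced payment = 59,516.35 × 0.0070833 / (1 − (1+0.0070833)^−240) = $516.50.
Monthly savings = $655.27 − $516.50 = $138.77.
Break-even = $650.00 / $138.77 = 4.68 → 5 months.

5 months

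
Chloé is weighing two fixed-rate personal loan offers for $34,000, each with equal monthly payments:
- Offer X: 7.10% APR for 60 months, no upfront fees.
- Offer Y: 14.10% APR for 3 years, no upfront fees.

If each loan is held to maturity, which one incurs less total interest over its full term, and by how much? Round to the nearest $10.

Offer X: monthly rate = 7.1%/12 = 0.0059167; payment = 34,000 × 0.0059167 / (1 − (1+0.0059167)^−60) = $674.85.
Total interest on Offer X = 60 × $674.85 − $34,000 = $6,491.00.
Offer Y: at 14.10% the monthly rate is 0.0117500, so the payment is 34,000 × 0.0117500 / (1 − 1.0117500^−36) = $1,163.69.
Total interest on Offer Y = 36 × $1,163.69 − $34,000 = $7,892.84.
Offer X is lower by $1,401.84.

Offer X by $1,400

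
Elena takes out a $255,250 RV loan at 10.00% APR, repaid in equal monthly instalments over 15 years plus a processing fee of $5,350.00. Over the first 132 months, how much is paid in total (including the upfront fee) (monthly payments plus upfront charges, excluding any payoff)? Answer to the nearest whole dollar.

Monthly rate = 10%/12 = 0.0083333; payment = 255,250 × 0.0083333 / (1 − (1+0.0083333)^−180) = $2,742.93.
Total outlay = 132 × $2,742.93 + $5,350.00 = $367,416.76.

$367,417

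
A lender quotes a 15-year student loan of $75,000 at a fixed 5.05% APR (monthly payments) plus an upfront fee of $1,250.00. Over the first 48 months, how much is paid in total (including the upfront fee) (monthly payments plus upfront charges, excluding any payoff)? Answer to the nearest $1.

Monthly rate = 5.05%/12 = 0.0042083; payment = 75,000 × 0.0042083 / (1 − (1+0.0042083)^−180) = $595.05.
Total outlay = 48 × $595.05 + $1,250.00 = $29,812.40.

$29,812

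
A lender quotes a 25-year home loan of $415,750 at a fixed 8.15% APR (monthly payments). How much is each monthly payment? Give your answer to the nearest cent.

At 8.15% the monthly rate is 0.0067917, so the payment is 415,750 × 0.0067917 / (1 − 1.0067917^−300) = $3,250.25.

$3,250.25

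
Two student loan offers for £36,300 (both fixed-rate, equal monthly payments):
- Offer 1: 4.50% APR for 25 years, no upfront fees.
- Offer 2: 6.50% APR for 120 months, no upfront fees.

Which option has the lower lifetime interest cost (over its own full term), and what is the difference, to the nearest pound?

Offer 2 by £11,069

Offer 1: at 4.50% the monthly rate is 0.0037500, so the payment is 36,300 × 0.0037500 / (1 − 1.0037500^−300) = £201.77.
Total interest on Offer 1 = 300 × £201.77 − £36,300 = £24,231.00.
Offer 2: at 6.50% the monthly rate is 0.0054167, so the payment is 36,300 × 0.0054167 / (1 − 1.0054167^−120) = £412.18.
Total interest on Offer 2 = 120 × £412.18 − £36,300 = £13,161.60.
Offer 2 is lower by £11,069.40.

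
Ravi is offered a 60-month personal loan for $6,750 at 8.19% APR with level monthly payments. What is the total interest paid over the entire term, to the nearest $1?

At 8.19% the monthly rate is 0.0068250, so the payment is 6,750 × 0.0068250 / (1 − 1.0068250^−60) = $137.48.
Total paid = 60 × $137.48 = $8,248.80; interest = $8,248.80 − $6,750 = $1,498.80.

$1,499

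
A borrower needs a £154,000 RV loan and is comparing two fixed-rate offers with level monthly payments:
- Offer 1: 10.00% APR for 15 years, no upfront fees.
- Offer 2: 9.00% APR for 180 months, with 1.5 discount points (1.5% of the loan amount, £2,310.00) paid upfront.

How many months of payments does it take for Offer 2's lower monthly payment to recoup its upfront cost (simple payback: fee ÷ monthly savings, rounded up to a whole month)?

Offer 1: at 10.00% the monthly rate is 0.0083333, so the payment is 154,000 × 0.0083333 / (1 − 1.0083333^−180) = £1,654.89.
Offer 2: at 9.00% the monthly rate is 0.0075000, so the payment is 154,000 × 0.0075000 / (1 − 1.0075000^−180) = £1,561.97.
Monthly savings = £1,654.89 − £1,561.97 = £92.92.
Break-even = £2,310.00 / £92.92 = 24.86 → 25 months.

25 months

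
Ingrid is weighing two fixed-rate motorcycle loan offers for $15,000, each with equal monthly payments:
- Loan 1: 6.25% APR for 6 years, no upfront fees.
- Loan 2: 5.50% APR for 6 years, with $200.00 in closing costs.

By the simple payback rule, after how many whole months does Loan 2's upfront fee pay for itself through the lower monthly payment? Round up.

38 months

Loan 1: at 6.25% the monthly rate is 0.0052083, so the payment is 15,000 × 0.0052083 / (1 − 1.0052083^−72) = $250.37.
Loan 2: at 5.50% the monthly rate is 0.0045833, so the payment is 15,000 × 0.0045833 / (1 − 1.0045833^−72) = $245.07.
Monthly savings = $250.37 − $245.07 = $5.30.
Break-even = $200.00 / $5.30 = 37.74 → 38 months.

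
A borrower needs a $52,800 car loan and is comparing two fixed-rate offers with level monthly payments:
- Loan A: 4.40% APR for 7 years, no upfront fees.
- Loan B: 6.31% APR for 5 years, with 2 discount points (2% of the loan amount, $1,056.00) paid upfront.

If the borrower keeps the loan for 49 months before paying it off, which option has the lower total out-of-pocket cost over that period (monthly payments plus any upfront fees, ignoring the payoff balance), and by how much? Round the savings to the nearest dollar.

Loan A: monthly rate = 4.4%/12 = 0.0036667; payment = 52,800 × 0.0036667 / (1 − (1+0.0036667)^−84) = $731.48.
Loan B: at 6.31% the monthly rate is 0.0052583, so the payment is 52,800 × 0.0052583 / (1 − 1.0052583^−60) = $1,028.40.
Over 49 months: Loan A costs 49 × $731.48 = $35,842.52; Loan B costs 49 × $1,028.40 + $1,056.00 = $51,447.60.
Loan A is cheaper by $51,447.60 − $35,842.52 = $15,605.08.

Loan A by $15,605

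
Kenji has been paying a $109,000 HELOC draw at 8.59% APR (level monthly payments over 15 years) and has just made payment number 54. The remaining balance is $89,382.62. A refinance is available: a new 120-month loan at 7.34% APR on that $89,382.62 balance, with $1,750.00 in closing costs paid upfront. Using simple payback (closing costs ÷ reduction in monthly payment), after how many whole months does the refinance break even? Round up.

69 months

Current payment = 109,000 × 8.59%/12 / (1 − (1+0.0071583)^−180) = $1,079.12.
Refinanced payment = 89,382.62 × 0.0061167 / (1 − (1+0.0061167)^−120) = $1,053.54.
Monthly savings = $1,079.12 − $1,053.54 = $25.58.
Break-even = $1,750.00 / $25.58 = 68.41 → 69 months.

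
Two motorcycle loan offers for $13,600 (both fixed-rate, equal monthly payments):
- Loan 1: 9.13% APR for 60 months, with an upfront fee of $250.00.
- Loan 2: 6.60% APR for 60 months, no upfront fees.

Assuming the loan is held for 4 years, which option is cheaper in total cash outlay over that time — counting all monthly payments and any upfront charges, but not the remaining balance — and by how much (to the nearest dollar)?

Loan 2 by $1,039

Loan 1: monthly rate = 9.13%/12 = 0.0076083; payment = 13,600 × 0.0076083 / (1 − (1+0.0076083)^−60) = $283.17.
Loan 2: monthly rate = 6.6%/12 = 0.0055000; payment = 13,600 × 0.0055000 / (1 − (1+0.0055000)^−60) = $266.74.
Over 48 months: Loan 1 costs 48 × $283.17 + $250.00 = $13,842.16; Loan 2 costs 48 × $266.74 = $12,803.52.
Loan 2 is cheaper by $13,842.16 − $12,803.52 = $1,038.64.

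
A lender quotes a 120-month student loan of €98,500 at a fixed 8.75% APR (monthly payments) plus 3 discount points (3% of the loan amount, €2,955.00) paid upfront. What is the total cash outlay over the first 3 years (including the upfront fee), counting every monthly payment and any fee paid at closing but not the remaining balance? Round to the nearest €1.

At 8.75% the monthly rate is 0.0072917, so the payment is 98,500 × 0.0072917 / (1 − 1.0072917^−120) = €1,234.47.
Total outlay = 36 × €1,234.47 + €2,955.00 = €47,395.92.

€47,396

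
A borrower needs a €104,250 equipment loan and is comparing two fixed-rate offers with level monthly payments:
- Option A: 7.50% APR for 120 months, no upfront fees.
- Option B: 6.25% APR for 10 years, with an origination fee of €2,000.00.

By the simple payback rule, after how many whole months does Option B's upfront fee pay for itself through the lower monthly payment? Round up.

30 months

Option A: at 7.50% the monthly rate is 0.0062500, so the payment is 104,250 × 0.0062500 / (1 − 1.0062500^−120) = €1,237.47.
Option B: monthly rate = 6.25%/12 = 0.0052083; payment = 104,250 × 0.0052083 / (1 − (1+0.0052083)^−120) = €1,170.52.
Monthly savings = €1,237.47 − €1,170.52 = €66.95.
Break-even = €2,000.00 / €66.95 = 29.87 → 30 months.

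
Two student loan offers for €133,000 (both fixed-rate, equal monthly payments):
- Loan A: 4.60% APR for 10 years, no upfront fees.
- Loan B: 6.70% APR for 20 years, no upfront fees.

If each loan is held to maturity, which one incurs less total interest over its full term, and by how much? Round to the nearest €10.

Loan A by €75,580

Loan A: at 4.60% the monthly rate is 0.0038333, so the payment is 133,000 × 0.0038333 / (1 − 1.0038333^−120) = €1,384.81.
Total interest on Loan A = 120 × €1,384.81 − €133,000 = €33,177.20.
Loan B: at 6.70% the monthly rate is 0.0055833, so the payment is 133,000 × 0.0055833 / (1 − 1.0055833^−240) = €1,007.33.
Total interest on Loan B = 240 × €1,007.33 − €133,000 = €108,759.20.
Loan A is lower by €75,582.00.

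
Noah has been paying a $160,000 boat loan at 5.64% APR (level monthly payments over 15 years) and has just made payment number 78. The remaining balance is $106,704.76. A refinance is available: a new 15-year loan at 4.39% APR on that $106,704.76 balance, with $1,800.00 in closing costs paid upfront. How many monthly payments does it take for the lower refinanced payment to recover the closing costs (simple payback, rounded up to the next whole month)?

Current payment = 160,000 × 5.64%/12 / (1 − (1+0.0047000)^−180) = $1,319.25.
Refinanced payment = 106,704.76 × 0.0036583 / (1 − (1+0.0036583)^−180) = $810.30.
Monthly savings = $1,319.25 − $810.30 = $508.95.
Break-even = $1,800.00 / $508.95 = 3.54 → 4 months.

4 months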